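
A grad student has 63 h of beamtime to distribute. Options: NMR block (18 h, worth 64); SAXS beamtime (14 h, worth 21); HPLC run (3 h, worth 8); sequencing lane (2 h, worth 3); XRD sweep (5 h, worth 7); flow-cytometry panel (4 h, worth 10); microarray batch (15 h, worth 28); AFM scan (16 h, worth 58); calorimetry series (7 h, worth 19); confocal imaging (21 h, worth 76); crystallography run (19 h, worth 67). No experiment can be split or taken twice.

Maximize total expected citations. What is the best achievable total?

220

The ratio heuristic lands on NMR block + AFM scan + calorimetry series + confocal imaging (217) but leaves 1 h idle.
The 18 h tied up in NMR block is better spent on crystallography run — total rises to 220 (63 h).
Next best is HPLC run + flow-cytometry panel + AFM scan + confocal imaging + crystallography run at 219 (63 h) — short by 1.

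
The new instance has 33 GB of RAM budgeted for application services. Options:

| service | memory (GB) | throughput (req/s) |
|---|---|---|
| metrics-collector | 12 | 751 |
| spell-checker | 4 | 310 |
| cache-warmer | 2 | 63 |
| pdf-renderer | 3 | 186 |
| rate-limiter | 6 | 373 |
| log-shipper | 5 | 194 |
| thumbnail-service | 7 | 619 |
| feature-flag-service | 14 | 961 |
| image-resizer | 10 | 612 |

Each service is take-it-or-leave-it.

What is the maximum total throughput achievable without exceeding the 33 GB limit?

Greedy by ratio would take spell-checker + cache-warmer + rate-limiter + thumbnail-service + feature-flag-service: 33 GB used, total 2326.
Dropping spell-checker and cache-warmer and rate-limiter frees 12 GB; slotting in metrics-collector (12 GB) lifts the total to 2331 at 33 GB.
That's the maximum — no swap from here does better than 2331.

2331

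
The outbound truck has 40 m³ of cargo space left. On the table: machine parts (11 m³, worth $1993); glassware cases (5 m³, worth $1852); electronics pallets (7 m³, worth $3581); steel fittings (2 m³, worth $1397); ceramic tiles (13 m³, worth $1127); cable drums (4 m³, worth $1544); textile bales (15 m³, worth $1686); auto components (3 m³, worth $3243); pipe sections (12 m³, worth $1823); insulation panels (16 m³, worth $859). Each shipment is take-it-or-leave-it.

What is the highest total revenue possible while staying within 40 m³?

13889

The ratio heuristic lands on machine parts + glassware cases + electronics pallets + steel fittings + cable drums + auto components (13610) but leaves 8 m³ idle.
Dropping cable drums frees 4 m³; slotting in pipe sections (12 m³) lifts the total to 13889 at 40 m³.
An exhaustive check of the 1024 subsets confirms 13889.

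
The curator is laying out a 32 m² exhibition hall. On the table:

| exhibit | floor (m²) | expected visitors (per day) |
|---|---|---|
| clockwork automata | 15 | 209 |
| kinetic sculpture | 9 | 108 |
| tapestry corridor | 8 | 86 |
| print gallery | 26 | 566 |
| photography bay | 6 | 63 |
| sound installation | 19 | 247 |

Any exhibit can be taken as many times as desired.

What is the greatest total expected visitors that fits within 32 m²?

Best packing: print gallery + photography bay — 32 m², 629 total.
Every other selection either busts 32 m² or fails to beat 629.

629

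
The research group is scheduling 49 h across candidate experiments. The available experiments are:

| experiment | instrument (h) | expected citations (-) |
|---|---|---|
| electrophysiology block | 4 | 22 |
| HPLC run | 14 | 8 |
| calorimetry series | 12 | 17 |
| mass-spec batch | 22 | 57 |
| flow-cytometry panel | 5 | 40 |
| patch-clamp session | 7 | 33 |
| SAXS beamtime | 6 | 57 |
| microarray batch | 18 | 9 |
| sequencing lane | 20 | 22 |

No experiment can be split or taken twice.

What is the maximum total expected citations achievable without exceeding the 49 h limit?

209

Taking electrophysiology block + mass-spec batch + flow-cytometry panel + patch-clamp session + SAXS beamtime: 44 h used, 209 in expected citations.
No other feasible combination exceeds 209.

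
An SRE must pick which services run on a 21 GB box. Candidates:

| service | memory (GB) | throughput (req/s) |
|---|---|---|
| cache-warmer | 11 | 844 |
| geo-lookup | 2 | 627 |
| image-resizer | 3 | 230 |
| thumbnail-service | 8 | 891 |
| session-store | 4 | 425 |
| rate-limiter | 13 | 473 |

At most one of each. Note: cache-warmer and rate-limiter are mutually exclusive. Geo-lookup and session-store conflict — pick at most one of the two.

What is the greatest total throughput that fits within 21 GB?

2362

Density check — geo-lookup 313.50, thumbnail-service 111.38, session-store 106.25 are the best per GB.
Best packing: cache-warmer + geo-lookup + thumbnail-service — 21 GB, 2362 total.
An exhaustive check of the 64 subsets confirms 2362.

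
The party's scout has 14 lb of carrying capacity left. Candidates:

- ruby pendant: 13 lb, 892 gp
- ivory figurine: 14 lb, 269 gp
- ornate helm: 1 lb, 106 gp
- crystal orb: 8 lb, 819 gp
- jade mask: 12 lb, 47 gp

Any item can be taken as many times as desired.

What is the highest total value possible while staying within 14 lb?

1484

By value per lb: ornate helm 106.00, crystal orb 102.38, ruby pendant 68.62 lead.
14×ornate helm uses 14 of the 14 lb and totals 1484.
No other feasible combination exceeds 1484.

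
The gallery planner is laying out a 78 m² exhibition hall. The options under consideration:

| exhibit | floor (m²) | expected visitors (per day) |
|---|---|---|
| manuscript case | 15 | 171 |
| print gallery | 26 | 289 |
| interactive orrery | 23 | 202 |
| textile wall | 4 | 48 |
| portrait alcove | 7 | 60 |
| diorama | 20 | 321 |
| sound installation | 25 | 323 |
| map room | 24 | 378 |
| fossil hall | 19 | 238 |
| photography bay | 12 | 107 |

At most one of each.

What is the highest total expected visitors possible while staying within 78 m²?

1108

Ranking by ratio (expected visitors/m²): diorama 16.05, map room 15.75, sound installation 12.92.
A density-first pass picks textile wall + diorama + sound installation + map room — 1070 at 73 m².
The 29 m² tied up in textile wall and sound installation is better spent on manuscript case + fossil hall — total rises to 1108 (78 m²).
The closest alternative, portrait alcove + diorama + sound installation + map room, reaches only 1082.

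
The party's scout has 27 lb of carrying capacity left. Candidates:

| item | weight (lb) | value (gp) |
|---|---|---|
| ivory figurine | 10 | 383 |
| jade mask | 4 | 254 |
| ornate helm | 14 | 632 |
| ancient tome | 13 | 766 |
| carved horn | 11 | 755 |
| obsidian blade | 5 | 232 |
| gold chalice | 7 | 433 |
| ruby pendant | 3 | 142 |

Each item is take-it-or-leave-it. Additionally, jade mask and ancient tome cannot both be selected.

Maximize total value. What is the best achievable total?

1674

Greedy by ratio would take jade mask + carved horn + gold chalice + ruby pendant: 25 lb used, total 1584.
Replace ruby pendant with obsidian blade: the trade gains 90 net, giving 1674 at 27 lb.
The closest alternative, ancient tome + carved horn + ruby pendant, reaches only 1663.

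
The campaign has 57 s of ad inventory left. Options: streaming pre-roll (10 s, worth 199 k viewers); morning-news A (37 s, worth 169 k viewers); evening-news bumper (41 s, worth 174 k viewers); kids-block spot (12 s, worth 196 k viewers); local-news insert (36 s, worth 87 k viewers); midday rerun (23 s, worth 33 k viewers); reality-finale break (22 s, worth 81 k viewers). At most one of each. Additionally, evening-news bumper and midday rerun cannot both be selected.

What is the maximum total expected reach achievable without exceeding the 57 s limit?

Best packing: streaming pre-roll + kids-block spot + reality-finale break — 44 s, 476 total.
That's the maximum — no feasible swap from here does better than 476.

476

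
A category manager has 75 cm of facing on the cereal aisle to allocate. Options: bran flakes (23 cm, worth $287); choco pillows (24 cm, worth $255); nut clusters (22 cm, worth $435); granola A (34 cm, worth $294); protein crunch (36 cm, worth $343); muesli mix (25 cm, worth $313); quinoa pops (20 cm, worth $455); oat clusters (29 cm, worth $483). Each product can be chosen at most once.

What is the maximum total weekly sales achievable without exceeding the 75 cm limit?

1373

Best packing: nut clusters + quinoa pops + oat clusters — 71 cm, 1373 total.
The closest alternative, muesli mix + quinoa pops + oat clusters, reaches only 1251.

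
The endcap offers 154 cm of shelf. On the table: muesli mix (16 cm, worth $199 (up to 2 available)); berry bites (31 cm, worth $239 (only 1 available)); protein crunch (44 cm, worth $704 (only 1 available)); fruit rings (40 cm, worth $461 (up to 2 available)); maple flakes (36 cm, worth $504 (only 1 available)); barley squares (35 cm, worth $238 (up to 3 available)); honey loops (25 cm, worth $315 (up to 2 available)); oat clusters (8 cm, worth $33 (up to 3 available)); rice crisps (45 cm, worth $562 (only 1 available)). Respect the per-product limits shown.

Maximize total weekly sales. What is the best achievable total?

Taking the top-ratio products first gives muesli mix + protein crunch + maple flakes + 2×honey loops + oat clusters for 2070 (154 cm).
Dropping muesli mix and honey loops and oat clusters frees 49 cm; slotting in rice crisps (45 cm) lifts the total to 2085 at 150 cm.

2085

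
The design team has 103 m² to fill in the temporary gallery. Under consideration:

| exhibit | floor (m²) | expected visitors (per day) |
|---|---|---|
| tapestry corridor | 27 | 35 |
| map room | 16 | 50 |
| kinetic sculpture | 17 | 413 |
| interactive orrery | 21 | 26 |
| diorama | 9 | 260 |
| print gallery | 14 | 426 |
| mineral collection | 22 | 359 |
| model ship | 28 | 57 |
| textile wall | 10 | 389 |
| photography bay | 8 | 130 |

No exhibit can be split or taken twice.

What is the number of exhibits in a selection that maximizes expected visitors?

Best achievable expected visitors is 2027.
One optimal bundle: map room + kinetic sculpture + diorama + print gallery + mineral collection + textile wall + photography bay (96 m²).
Every optimal selection uses 7 exhibits.

7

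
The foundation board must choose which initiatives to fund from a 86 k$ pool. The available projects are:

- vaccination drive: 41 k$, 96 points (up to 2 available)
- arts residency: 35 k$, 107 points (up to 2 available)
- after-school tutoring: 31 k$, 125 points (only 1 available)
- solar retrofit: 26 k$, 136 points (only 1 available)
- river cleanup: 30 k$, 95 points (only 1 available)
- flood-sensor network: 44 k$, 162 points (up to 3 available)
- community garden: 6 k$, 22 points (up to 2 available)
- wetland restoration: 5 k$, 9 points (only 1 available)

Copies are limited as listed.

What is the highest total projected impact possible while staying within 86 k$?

Filling by ratio: after-school tutoring + solar retrofit + 2×community garden + wetland restoration for 314, with 12 k$ left unused.
Replace after-school tutoring and wetland restoration with flood-sensor network: the trade gains 28 net, giving 342 at 82 k$.
The spare 4 k$ is too small for any remaining project, and no exchange beats 342.

342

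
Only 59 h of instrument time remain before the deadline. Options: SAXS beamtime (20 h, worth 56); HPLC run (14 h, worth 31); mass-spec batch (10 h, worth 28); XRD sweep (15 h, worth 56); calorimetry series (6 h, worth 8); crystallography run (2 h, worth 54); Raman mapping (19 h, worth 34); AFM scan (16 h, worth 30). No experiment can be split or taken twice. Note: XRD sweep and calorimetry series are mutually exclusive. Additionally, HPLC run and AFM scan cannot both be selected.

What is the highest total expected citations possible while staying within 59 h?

Density check — crystallography run 27.00, XRD sweep 3.73, SAXS beamtime 2.80, mass-spec batch 2.80 are the best per h.
Taking SAXS beamtime + XRD sweep + crystallography run + Raman mapping: 56 h used, 200 in expected citations.

200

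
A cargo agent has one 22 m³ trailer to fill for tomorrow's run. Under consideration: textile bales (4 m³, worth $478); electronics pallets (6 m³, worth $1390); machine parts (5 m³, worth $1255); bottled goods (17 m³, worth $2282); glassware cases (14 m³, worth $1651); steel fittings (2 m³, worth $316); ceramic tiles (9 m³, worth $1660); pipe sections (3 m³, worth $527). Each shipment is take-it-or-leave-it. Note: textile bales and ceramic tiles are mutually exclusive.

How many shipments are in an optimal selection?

4

Best achievable revenue is 4621.
electronics pallets + machine parts + steel fittings + ceramic tiles hits 4621 at 22 m³.
All optima have 4 shipments.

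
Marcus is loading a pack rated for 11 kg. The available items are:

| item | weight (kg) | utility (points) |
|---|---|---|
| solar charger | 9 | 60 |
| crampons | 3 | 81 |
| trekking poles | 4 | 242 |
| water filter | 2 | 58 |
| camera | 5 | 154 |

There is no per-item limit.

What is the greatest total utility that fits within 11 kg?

Filling by ratio: 2×trekking poles + water filter for 542, with 1 kg left unused.
Dropping water filter frees 2 kg; slotting in crampons (3 kg) lifts the total to 565 at 11 kg.
Nothing else within 11 kg beats 565.

565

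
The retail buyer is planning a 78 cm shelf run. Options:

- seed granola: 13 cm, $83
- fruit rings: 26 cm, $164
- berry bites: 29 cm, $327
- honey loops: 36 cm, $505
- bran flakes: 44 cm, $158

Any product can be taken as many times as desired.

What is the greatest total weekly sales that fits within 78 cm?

1010

2×honey loops uses 72 of the 78 cm and totals 1010.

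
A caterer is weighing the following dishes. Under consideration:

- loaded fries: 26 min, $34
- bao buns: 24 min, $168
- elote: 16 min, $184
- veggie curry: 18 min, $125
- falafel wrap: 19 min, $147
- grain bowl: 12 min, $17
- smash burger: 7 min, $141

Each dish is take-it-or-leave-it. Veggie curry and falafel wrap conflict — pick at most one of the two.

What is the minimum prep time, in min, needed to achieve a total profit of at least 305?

Need the lightest bundle worth ≥ 305.
Taking elote + smash burger gives 325 (≥ 305) for 23 min.
Below 23 min the best achievable stays under 305.

23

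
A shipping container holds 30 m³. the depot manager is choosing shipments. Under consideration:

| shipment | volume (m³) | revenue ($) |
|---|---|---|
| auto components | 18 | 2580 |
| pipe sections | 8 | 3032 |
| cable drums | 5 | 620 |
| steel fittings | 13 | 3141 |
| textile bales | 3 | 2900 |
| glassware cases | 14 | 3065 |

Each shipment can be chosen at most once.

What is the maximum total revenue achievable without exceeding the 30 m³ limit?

By revenue per m³: textile bales 966.67, pipe sections 379.00, steel fittings 241.62 lead.
The ratio ordering already packs tightly: pipe sections + cable drums + steel fittings + textile bales, 29 m³, 9693.
Runner-up pipe sections + cable drums + textile bales + glassware cases tops out at 9617.

9693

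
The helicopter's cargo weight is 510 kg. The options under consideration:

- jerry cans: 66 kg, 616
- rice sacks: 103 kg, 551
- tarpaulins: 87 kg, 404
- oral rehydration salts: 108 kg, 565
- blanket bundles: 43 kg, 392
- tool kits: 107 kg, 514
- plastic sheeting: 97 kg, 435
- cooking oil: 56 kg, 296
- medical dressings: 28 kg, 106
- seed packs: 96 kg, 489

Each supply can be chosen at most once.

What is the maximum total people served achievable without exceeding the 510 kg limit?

3017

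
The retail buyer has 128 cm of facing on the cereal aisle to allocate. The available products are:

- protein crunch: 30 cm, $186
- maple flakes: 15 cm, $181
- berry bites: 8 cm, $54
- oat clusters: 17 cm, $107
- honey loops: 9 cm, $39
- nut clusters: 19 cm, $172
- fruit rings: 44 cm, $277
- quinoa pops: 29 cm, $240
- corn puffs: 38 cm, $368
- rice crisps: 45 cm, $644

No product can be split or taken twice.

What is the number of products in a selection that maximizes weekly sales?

The maximum weekly sales within 128 cm is 1433.
One optimal bundle: maple flakes + quinoa pops + corn puffs + rice crisps (127 cm).
All optima have 4 products.

4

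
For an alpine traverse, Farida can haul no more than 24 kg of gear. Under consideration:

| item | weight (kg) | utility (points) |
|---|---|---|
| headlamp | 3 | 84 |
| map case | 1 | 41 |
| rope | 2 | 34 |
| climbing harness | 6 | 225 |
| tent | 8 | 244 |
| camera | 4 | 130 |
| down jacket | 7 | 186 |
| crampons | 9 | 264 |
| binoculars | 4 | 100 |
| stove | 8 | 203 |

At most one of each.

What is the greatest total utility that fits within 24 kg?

774

Ranking by ratio (utility/kg): map case 41.00, climbing harness 37.50, camera 32.50, tent 30.50.
A density-first pass picks headlamp + map case + rope + climbing harness + tent + camera — 758 at 24 kg.
Dropping headlamp and rope and camera frees 9 kg; slotting in crampons (9 kg) lifts the total to 774 at 24 kg.
The closest alternative, map case + climbing harness + camera + crampons + binoculars, reaches only 760.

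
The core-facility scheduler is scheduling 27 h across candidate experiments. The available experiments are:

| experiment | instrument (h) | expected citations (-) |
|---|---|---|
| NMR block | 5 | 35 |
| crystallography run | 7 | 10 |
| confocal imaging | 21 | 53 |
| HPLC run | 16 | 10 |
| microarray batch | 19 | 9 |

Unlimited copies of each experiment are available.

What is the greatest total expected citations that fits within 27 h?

175

5×NMR block uses 25 of the 27 h and totals 175.
The spare 2 h is too small for any remaining experiment, and no exchange beats 175.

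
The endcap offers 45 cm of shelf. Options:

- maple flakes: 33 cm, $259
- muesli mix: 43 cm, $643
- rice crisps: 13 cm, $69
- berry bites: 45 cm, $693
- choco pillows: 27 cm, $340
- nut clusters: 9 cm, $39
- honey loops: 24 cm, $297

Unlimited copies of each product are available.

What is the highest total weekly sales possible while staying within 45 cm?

693

By weekly sales per cm: berry bites 15.40, muesli mix 14.95, choco pillows 12.59, honey loops 12.38 lead.
Berry bites uses 45 of the 45 cm and totals 693.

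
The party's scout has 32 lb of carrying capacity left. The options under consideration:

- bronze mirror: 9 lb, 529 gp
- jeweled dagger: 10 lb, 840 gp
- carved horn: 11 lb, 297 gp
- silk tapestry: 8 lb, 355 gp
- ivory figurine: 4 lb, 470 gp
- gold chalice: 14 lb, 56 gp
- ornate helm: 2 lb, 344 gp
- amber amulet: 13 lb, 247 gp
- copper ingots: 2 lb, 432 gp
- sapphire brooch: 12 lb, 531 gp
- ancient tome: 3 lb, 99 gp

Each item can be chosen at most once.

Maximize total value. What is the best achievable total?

2714

Density check — copper ingots 216.00, ornate helm 172.00, ivory figurine 117.50 are the best per lb.
Best packing: bronze mirror + jeweled dagger + ivory figurine + ornate helm + copper ingots + ancient tome — 30 lb, 2714 total.
Next best is jeweled dagger + ivory figurine + ornate helm + copper ingots + sapphire brooch at 2617 (30 lb) — short by 97.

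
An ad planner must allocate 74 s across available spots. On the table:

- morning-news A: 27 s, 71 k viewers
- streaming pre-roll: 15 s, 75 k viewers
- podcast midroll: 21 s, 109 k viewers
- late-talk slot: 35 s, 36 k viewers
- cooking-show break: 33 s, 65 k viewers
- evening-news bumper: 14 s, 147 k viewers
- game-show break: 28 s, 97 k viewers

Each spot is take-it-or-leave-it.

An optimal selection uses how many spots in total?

Best achievable expected reach is 353.
For example podcast midroll + evening-news bumper + game-show break achieves it, using 63 s.
Every optimal selection uses 3 spots.

3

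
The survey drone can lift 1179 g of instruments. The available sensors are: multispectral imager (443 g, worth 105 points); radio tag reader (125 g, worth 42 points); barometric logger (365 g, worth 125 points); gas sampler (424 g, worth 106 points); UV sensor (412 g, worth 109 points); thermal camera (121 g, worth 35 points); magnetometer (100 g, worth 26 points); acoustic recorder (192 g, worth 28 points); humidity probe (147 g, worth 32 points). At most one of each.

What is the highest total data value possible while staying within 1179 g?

343

A density-first pass picks radio tag reader + barometric logger + UV sensor + thermal camera + magnetometer — 337 at 1123 g.
The 100 g tied up in magnetometer is better spent on humidity probe — total rises to 343 (1170 g).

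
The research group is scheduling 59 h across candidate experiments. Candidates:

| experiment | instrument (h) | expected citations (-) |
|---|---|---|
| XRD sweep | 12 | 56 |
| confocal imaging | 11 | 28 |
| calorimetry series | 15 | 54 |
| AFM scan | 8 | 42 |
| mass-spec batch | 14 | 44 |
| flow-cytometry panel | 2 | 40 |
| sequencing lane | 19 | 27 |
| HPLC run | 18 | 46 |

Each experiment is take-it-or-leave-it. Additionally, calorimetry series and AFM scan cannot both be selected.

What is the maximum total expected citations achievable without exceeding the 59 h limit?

Taking XRD sweep + AFM scan + mass-spec batch + flow-cytometry panel + HPLC run: 54 h used, 228 in expected citations.
Nothing else feasible within 59 h beats 228.

228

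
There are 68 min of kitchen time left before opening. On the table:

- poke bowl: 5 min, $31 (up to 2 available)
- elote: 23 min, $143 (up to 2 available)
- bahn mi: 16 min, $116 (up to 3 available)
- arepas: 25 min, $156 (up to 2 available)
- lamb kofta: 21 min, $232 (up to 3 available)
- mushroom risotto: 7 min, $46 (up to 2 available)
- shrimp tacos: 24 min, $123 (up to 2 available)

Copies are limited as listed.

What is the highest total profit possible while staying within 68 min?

727

Best packing: poke bowl + 3×lamb kofta — 68 min, 727 total.
Nothing else within 68 min beats 727.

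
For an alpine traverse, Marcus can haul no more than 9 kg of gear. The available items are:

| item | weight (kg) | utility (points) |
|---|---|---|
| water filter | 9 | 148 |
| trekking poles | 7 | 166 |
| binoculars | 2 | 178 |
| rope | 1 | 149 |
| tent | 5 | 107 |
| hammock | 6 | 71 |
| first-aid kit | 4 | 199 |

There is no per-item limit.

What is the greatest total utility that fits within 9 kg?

1341

Ranking by ratio (utility/kg): rope 149.00, binoculars 89.00, first-aid kit 49.75.
9×rope uses 9 of the 9 kg and totals 1341.
Nothing else within 9 kg beats 1341.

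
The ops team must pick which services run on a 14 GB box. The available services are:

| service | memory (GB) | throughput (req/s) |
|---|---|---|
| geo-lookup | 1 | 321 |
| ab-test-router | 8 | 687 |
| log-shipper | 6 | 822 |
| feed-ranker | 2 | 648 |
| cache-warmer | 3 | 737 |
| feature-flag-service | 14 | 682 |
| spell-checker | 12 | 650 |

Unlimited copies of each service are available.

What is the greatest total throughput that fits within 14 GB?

4536

Best packing: 7×feed-ranker — 14 GB, 4536 total.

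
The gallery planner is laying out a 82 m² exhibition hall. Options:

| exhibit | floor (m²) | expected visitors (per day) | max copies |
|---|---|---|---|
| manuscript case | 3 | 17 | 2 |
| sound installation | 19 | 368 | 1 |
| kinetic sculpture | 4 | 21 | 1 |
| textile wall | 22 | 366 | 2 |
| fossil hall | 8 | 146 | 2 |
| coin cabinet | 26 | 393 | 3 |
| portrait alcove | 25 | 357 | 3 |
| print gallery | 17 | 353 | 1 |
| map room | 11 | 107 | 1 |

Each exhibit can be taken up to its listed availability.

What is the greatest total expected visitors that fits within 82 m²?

1453

Filling by ratio: 2×manuscript case + sound installation + textile wall + 2×fossil hall + print gallery for 1413, with 2 m² left unused.
Replace 2×manuscript case and 2×fossil hall with textile wall: the trade gains 40 net, giving 1453 at 80 m².
Nothing else within 82 m² beats 1453.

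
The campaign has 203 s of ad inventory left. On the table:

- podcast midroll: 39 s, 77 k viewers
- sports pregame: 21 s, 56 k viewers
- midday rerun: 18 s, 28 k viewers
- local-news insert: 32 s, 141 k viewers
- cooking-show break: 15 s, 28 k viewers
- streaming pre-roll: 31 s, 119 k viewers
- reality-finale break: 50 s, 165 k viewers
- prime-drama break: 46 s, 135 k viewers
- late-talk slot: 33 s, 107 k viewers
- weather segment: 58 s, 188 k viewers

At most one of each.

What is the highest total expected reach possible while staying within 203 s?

Filling by ratio: local-news insert + streaming pre-roll + reality-finale break + prime-drama break + late-talk slot for 667, with 11 s left unused.
Replace reality-finale break with weather segment: the trade gains 23 net, giving 690 at 200 s.
Next best is sports pregame + local-news insert + streaming pre-roll + reality-finale break + weather segment at 669 (192 s) — short by 21.

690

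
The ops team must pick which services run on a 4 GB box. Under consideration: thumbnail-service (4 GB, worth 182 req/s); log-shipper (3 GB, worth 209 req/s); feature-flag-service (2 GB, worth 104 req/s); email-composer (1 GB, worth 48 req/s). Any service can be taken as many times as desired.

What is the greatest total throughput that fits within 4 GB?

257

By throughput per GB: log-shipper 69.67, feature-flag-service 52.00, email-composer 48.00, thumbnail-service 45.50 lead.
The ratio ordering already packs tightly: log-shipper + email-composer, 4 GB, 257.
That's the maximum — no swap from here does better than 257.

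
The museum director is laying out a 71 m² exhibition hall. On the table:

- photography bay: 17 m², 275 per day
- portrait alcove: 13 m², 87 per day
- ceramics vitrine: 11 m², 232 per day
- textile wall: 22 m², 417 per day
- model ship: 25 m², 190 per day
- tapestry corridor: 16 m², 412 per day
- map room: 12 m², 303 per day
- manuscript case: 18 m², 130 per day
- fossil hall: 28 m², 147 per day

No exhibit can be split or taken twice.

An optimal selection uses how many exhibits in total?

4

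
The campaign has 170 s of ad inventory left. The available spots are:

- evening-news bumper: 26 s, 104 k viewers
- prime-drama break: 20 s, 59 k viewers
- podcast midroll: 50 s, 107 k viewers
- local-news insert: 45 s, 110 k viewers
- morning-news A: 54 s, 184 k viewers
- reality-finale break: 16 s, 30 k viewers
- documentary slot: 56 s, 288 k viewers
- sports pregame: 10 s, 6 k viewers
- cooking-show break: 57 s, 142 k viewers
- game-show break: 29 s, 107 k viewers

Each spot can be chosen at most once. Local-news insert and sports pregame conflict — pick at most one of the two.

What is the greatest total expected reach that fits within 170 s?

683

Evening-news bumper + morning-news A + documentary slot + game-show break uses 165 of the 170 s and totals 683.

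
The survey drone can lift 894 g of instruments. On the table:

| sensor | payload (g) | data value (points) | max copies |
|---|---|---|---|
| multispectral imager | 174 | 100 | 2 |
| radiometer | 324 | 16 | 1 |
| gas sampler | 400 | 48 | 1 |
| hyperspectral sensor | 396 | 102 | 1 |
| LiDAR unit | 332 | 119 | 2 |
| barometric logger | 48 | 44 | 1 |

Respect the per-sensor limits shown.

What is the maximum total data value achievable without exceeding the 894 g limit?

382

Greedy by ratio would take 2×multispectral imager + LiDAR unit + barometric logger: 728 g used, total 363.
The 174 g tied up in multispectral imager is better spent on LiDAR unit — total rises to 382 (886 g).
Nothing else within 894 g beats 382.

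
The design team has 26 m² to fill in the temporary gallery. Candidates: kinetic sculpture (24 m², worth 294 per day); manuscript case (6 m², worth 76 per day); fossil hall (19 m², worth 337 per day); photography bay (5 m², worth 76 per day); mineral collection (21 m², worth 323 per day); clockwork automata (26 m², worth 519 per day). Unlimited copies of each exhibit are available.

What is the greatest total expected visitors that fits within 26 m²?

519

The ratio ordering already packs tightly: clockwork automata, 26 m², 519.
No other feasible combination exceeds 519.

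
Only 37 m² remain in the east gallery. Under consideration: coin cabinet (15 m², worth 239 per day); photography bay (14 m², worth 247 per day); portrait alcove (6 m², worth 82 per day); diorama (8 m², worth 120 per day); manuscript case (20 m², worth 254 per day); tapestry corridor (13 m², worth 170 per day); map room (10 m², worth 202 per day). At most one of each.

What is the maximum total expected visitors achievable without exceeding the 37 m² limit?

619

Greedy by ratio would take photography bay + diorama + map room: 32 m² used, total 569.
Dropping diorama frees 8 m²; slotting in tapestry corridor (13 m²) lifts the total to 619 at 37 m².
The closest alternative, coin cabinet + photography bay + diorama, reaches only 606.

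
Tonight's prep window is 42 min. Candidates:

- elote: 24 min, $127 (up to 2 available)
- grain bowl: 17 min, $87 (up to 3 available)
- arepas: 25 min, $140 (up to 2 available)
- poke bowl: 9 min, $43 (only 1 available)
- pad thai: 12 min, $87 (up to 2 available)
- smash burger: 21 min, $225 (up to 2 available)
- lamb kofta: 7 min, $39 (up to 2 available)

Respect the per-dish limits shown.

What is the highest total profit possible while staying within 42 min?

Ranking by ratio (profit/min): smash burger 10.71, pad thai 7.25, arepas 5.60, lamb kofta 5.57.
2×smash burger uses 42 of the 42 min and totals 450.
No other feasible combination exceeds 450.

450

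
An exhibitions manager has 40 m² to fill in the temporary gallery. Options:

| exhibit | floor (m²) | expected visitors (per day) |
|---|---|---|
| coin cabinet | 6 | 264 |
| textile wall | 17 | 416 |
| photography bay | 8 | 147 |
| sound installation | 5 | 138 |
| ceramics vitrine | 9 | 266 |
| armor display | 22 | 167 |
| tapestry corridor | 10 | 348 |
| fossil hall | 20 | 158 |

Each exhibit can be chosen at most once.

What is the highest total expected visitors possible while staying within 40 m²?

Taking the top-ratio exhibits first gives coin cabinet + photography bay + sound installation + ceramics vitrine + tapestry corridor for 1163 (38 m²).
Dropping photography bay and ceramics vitrine frees 17 m²; slotting in textile wall (17 m²) lifts the total to 1166 at 38 m².

1166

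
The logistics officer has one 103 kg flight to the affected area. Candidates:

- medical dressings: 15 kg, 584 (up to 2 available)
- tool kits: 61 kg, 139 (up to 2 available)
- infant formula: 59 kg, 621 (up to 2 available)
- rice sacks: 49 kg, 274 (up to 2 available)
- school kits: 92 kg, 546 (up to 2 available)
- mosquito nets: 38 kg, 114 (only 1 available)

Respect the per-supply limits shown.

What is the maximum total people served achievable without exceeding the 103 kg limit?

1789

Ranking by ratio (people served/kg): medical dressings 38.93, infant formula 10.53, school kits 5.93, rice sacks 5.59.
Taking 2×medical dressings + infant formula: 89 kg used, 1789 in people served.
The spare 14 kg is too small for any remaining supply, and no exchange beats 1789.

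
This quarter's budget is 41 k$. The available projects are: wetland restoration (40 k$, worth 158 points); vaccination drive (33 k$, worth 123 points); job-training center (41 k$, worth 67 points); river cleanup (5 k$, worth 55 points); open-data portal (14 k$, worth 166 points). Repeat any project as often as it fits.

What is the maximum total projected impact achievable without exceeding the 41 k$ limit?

442

Density check — open-data portal 11.86, river cleanup 11.00, wetland restoration 3.95, vaccination drive 3.73 are the best per k$.
Best packing: 2×river cleanup + 2×open-data portal — 38 k$, 442 total.
That's the maximum — no swap from here does better than 442.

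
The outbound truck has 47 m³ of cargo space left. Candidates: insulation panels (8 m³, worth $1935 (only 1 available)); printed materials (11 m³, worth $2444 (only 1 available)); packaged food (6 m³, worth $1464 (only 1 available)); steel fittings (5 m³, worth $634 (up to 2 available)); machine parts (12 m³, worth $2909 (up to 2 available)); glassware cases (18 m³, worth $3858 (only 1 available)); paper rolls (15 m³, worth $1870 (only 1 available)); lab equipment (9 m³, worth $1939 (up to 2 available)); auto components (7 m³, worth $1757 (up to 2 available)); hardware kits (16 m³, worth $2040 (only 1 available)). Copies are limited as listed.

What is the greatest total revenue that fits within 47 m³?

11271

Greedy by ratio would take packaged food + 2×machine parts + 2×auto components: 44 m³ used, total 10796.
Replace packaged food with lab equipment: the trade gains 475 net, giving 11271 at 47 m³.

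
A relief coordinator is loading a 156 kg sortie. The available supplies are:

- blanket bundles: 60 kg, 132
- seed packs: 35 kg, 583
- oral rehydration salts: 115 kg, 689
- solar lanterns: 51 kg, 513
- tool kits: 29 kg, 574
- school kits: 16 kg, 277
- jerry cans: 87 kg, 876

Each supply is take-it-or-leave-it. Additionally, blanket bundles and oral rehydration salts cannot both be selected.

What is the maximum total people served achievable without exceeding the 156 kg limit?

2033

Taking the top-ratio supplies first gives seed packs + solar lanterns + tool kits + school kits for 1947 (131 kg).
The 67 kg tied up in solar lanterns and school kits is better spent on jerry cans — total rises to 2033 (151 kg).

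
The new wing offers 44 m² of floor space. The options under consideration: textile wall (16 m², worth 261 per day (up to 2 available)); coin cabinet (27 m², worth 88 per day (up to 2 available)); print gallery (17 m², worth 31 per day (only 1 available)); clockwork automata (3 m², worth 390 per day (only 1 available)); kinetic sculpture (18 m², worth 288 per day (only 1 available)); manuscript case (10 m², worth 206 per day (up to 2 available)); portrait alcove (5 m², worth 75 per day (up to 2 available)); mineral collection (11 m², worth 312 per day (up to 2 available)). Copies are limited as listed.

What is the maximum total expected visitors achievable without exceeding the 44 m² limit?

Ranking by ratio (expected visitors/m²): clockwork automata 130.00, mineral collection 28.36, manuscript case 20.60, textile wall 16.31.
Greedy by ratio would take clockwork automata + manuscript case + portrait alcove + 2×mineral collection: 40 m² used, total 1295.
Dropping manuscript case and portrait alcove frees 15 m²; slotting in kinetic sculpture (18 m²) lifts the total to 1302 at 43 m².
The spare 1 m² is too small for any remaining exhibit, and no exchange beats 1302.

1302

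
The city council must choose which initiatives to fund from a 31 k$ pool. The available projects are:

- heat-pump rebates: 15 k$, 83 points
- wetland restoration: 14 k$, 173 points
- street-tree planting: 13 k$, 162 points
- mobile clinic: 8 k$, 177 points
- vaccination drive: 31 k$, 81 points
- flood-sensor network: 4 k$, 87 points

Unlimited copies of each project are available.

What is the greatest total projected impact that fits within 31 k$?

618

3×mobile clinic + flood-sensor network uses 28 of the 31 k$ and totals 618.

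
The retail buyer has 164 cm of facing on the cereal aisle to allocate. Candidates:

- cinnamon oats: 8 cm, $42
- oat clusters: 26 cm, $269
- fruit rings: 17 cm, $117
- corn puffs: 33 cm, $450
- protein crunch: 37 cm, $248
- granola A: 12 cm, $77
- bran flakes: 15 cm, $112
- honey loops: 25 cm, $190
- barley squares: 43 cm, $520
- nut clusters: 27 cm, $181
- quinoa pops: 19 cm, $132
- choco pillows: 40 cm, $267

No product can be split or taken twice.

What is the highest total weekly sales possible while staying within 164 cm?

1678

Taking the top-ratio products first gives oat clusters + corn puffs + bran flakes + honey loops + barley squares + quinoa pops for 1673 (161 cm).
The 15 cm tied up in bran flakes is better spent on fruit rings — total rises to 1678 (163 cm).
The spare 1 cm is too small for any remaining product, and no exchange beats 1678.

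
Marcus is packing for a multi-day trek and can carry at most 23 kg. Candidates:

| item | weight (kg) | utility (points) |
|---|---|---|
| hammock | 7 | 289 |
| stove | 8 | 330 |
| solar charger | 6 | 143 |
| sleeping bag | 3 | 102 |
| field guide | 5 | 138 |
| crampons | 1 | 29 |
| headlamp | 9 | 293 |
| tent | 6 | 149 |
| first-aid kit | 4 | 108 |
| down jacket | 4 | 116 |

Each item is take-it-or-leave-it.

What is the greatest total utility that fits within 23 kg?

Best packing: hammock + stove + sleeping bag + crampons + down jacket — 23 kg, 866 total.
That's the maximum — no swap from here does better than 866.

866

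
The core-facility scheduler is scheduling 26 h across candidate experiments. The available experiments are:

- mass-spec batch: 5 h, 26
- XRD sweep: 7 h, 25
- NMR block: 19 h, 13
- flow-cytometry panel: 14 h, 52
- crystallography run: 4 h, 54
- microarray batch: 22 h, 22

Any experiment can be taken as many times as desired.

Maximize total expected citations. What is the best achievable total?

324

Density check — crystallography run 13.50, mass-spec batch 5.20, flow-cytometry panel 3.71, XRD sweep 3.57 are the best per h.
The ratio ordering already packs tightly: 6×crystallography run, 24 h, 324.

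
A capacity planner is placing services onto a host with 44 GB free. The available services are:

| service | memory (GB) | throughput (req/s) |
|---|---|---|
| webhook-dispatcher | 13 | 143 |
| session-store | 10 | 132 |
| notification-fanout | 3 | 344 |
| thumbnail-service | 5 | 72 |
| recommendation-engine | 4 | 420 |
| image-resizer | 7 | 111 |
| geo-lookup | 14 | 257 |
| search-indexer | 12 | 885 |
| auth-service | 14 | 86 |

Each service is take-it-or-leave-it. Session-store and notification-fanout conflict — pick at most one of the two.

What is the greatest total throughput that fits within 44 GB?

The ratio ordering already packs tightly: notification-fanout + recommendation-engine + image-resizer + geo-lookup + search-indexer, 40 GB, 2017.
The spare 4 GB is too small for any remaining service, and no feasible exchange beats 2017.

2017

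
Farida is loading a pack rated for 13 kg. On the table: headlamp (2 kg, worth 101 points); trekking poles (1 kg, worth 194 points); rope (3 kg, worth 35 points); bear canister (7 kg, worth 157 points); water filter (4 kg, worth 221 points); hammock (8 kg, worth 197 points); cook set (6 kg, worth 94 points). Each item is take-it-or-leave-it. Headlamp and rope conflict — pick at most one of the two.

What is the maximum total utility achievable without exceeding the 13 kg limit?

612

A density-first pass picks headlamp + trekking poles + water filter + cook set — 610 at 13 kg.
Dropping headlamp and cook set frees 8 kg; slotting in hammock (8 kg) lifts the total to 612 at 13 kg.
Runner-up headlamp + trekking poles + water filter + cook set tops out at 610.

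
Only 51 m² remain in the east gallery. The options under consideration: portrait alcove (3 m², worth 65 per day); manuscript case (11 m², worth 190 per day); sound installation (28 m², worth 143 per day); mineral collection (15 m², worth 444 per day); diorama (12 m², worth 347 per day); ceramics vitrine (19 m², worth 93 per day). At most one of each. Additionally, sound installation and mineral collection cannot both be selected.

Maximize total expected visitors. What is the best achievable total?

1046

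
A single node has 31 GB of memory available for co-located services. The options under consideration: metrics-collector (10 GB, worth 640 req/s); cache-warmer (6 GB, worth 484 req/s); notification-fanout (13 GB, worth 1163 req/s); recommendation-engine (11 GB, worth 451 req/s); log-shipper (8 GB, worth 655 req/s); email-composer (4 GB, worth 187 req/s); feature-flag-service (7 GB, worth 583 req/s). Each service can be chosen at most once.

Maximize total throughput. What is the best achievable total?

Greedy by ratio would take notification-fanout + log-shipper + feature-flag-service: 28 GB used, total 2401.
Replace feature-flag-service with cache-warmer + email-composer: the trade gains 88 net, giving 2489 at 31 GB.

2489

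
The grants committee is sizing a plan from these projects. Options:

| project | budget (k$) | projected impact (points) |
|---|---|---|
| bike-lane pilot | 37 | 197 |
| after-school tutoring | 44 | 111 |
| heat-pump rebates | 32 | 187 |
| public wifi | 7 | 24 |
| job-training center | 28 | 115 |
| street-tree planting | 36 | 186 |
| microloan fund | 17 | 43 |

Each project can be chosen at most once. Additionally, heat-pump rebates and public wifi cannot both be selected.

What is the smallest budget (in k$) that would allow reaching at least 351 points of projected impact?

Need the lightest bundle worth ≥ 351.
Taking heat-pump rebates + street-tree planting gives 373 (≥ 351) for 68 k$.
No combination under 68 k$ hits 351.

68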